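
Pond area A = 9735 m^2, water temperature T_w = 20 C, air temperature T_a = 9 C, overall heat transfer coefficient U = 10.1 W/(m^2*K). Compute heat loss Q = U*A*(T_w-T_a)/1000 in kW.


Temperature difference dT = 20 - 9 = 11 K
Heat loss (W) = U * A * dT = 10.1 * 9735 * 11 = 1081558.5 W
Convert to kW: 1081558.5 / 1000 = 1081.5585 kW

1081.5585 kW


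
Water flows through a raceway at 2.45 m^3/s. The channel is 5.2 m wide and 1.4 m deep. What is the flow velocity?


Cross-sectional area = W * d = 5.2 * 1.4 = 7.28 m^2
Velocity = Q / A = 2.45 / 7.28 = 0.336538 m/s

0.336538 m/s


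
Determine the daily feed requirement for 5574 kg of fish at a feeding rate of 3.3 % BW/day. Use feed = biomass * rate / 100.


Feeding rate fraction = 3.3% / 100 = 0.033
Daily feed = 5574 kg * 0.033 = 183.942 kg/day

183.942 kg/day


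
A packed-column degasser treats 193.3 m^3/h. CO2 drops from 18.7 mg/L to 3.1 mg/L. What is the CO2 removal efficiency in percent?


CO2_out / CO2_in = 3.1 / 18.7 = 0.1657754
Fraction remaining = 0.1657754
efficiency = (1 - 0.1657754) * 100 = 83.4225 %

83.4225 %


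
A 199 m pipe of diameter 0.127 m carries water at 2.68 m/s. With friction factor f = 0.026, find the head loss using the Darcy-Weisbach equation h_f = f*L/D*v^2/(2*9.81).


v^2 = 2.68^2 = 7.1824 m^2/s^2
L/D = 199/0.127 = 1566.9291
h_f = f*(L/D)*v^2/(2g) = 0.026 * 1566.9291 * 7.1824 / 19.62 = 14.914 m

14.914 m


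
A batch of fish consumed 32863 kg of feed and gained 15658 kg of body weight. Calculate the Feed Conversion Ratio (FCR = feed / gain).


FCR = feed consumed / weight gained
FCR = 32863 kg / 15658 kg = 2.0988

2.0988


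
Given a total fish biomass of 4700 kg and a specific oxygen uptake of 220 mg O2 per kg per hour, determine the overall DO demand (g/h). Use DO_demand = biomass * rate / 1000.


Total O2 consumption (mg/h) = 4700 kg * 220 mg/(kg*h) = 1034000 mg/h
Convert to g/h: 1034000 / 1000 = 1034 g/h

1034 g/h


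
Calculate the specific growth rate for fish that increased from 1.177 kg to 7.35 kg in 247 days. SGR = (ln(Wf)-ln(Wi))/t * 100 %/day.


ln(W_f) = ln(7.35) = 1.9947003
ln(W_i) = ln(1.177) = 0.16296883
ln(W_f) - ln(W_i) = 1.9947003 - 0.16296883 = 1.8317315
SGR = 1.8317315 / 247 * 100 = 0.741592 %/day

0.741592 %/day


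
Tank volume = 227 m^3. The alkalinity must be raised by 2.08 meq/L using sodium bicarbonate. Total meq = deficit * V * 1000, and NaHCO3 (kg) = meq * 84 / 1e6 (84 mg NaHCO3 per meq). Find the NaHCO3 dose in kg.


Tank volume in L = 227 m^3 * 1000 = 227000 L
Total meq required = 2.08 meq/L * 227000 L = 472160 meq
NaHCO3 mass = 472160 meq * 84 mg/meq / 1e6 = 39.6614 kg

39.6614 kg


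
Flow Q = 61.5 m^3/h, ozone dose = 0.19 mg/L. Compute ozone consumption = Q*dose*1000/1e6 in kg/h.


O3 demand (mg/h) = Q * dose * 1000 = 61.5 * 0.19 * 1000 = 11685 mg/h
Convert mg to kg: 11685 / 1e6 = 0.011685 kg/h

0.011685 kg/h


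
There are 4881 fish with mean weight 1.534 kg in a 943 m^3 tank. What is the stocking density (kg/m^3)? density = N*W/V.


Total biomass = 4881 fish * 1.534 kg = 7487.454 kg
Density = total biomass / volume = 7487.454 / 943 = 7.94004 kg/m^3

7.94004 kg/m^3


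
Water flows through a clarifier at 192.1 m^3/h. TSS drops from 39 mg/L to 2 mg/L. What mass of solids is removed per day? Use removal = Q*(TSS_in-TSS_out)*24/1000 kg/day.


Concentration drop: TSS_in - TSS_out = 39 - 2 = 37 mg/L
Hourly solids removed = Q * dTSS = 192.1 m^3/h * 37 mg/L = 7107.7 g/h  (m^3/h * mg/L = g/h)
Daily solids removed = 7107.7 * 24 = 170584.8 g/day
Convert g to kg: 170584.8 / 1000 = 170.5848 kg/day

170.5848 kg/day


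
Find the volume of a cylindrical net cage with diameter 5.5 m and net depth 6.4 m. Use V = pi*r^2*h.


r = d/2 = 5.5/2 = 2.75 m
Base area = pi*r^2 = pi*2.75^2 = 23.758294 m^2
Volume = 23.758294 * 6.4 = 152.053 m^3

152.053 m^3


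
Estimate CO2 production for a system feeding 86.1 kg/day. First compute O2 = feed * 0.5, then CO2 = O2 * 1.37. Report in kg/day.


O2 = 86.1 * 0.5 = 43.05
CO2 = 43.05 * 1.37 = 58.9785

58.9785 kg/day


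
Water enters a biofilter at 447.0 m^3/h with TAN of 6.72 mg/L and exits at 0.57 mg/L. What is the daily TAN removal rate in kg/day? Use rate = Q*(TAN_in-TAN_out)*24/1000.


Concentration drop: TAN_in - TAN_out = 6.72 - 0.57 = 6.15 mg/L
Hourly TAN removed = Q * dTAN = 447.0 m^3/h * 6.15 mg/L = 2749.05 g/h  (m^3/h * mg/L = g/h)
Daily TAN removed = 2749.05 * 24 = 65977.2 g/day
Convert to kg/day: 65977.2 / 1000 = 65.9772 kg/day

65.9772 kg/day


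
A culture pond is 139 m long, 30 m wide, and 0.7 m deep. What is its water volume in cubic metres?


Base area = L * W = 139 * 30 = 4170 m^2
Volume = area * depth = 4170 * 0.7 = 2919 m^3

2919 m^3


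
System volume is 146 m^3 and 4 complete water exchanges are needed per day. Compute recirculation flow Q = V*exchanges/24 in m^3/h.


Daily recirculation volume = 146 m^3 * 4 = 584 m^3/day
Flow rate Q = daily volume / 24 h = 584 / 24 = 24.3333 m^3/h

24.3333 m^3/h


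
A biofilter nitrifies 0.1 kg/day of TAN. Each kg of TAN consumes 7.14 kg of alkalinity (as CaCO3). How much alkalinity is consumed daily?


Alkalinity factor: 7.14 kg CaCO3 consumed per kg TAN nitrified
alk = 0.1 kg TAN * 7.14 = 0.714 kg CaCO3/day

0.714 kg CaCO3/day


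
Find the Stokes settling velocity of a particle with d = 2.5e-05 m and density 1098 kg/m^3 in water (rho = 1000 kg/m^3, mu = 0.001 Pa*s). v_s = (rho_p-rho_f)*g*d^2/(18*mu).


Density difference: rho_p - rho_f = 1098 - 1000 = 98 kg/m^3
d^2 = (2.5e-05)^2 = 6.25e-10 m^2
Numerator = (rho_p - rho_f) * g * d^2 = 98 * 9.81 * 6.25e-10 = 6.008625e-07
Denominator = 18 * mu = 18 * 0.001 = 0.018
v_s = 6.008625e-07 / 0.018 = 3.33812e-05 m/s
Check: Re = rho_f * v_s * d / mu = 1000 * 3.33812e-05 * 2.5e-05 / 0.001 = 8.35e-04 < 1, so Stokes' law applies.

3.33812e-05 m/s


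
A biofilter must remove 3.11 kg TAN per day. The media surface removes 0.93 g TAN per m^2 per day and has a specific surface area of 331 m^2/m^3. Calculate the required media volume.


A = 3.11*1000 / 0.93 = 3344.086 m^2
V = 3344.086 / 331 = 10.103

10.103 m^3


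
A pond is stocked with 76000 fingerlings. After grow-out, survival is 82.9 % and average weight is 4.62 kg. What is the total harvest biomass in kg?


Survivors = 76000 * 82.9/100 = 63004 fish
Harvest biomass = survivors * W_f = 63004 * 4.62 = 291078.48 kg

291078.48 kg


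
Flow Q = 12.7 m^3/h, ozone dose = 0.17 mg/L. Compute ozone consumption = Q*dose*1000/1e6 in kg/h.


O3 demand (mg/h) = Q * dose * 1000 = 12.7 * 0.17 * 1000 = 2159 mg/h
Convert mg to kg: 2159 / 1e6 = 0.002159 kg/h

0.002159 kg/h


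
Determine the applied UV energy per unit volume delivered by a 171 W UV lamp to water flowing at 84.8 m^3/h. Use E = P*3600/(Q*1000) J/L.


Energy delivered per hour = 171 W * 3600 s = 615600 J/h
Volume treated per hour = 84.8 m^3/h * 1000 = 84800 L/h
dose = 615600 / 84800 = 7.25943 J/L

7.25943 J/L


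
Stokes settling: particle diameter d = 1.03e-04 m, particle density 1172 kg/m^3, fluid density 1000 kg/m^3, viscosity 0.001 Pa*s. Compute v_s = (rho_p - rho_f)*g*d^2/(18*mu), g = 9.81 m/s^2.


Density difference: rho_p - rho_f = 1172 - 1000 = 172 kg/m^3
d^2 = (1.03e-04)^2 = 1.0609e-08 m^2
Numerator = (rho_p - rho_f) * g * d^2 = 172 * 9.81 * 1.0609e-08 = 1.7900778e-05
Denominator = 18 * mu = 18 * 0.001 = 0.018
v_s = 1.7900778e-05 / 0.018 = 9.94488e-04 m/s
Check: Re = rho_f * v_s * d / mu = 1000 * 9.94488e-04 * 1.03e-04 / 0.001 = 0.102 < 1, so Stokes' law applies.

9.94488e-04 m/s


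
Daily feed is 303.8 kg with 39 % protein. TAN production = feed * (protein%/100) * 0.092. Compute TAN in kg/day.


Protein in feed = 303.8 * 39/100 = 118.482 kg/day
TAN = protein * 0.092 = 118.482 * 0.092 = 10.900344 kg/day

10.900344 kg/day


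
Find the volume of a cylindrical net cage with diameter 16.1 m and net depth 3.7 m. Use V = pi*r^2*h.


r = d/2 = 16.1/2 = 8.05 m
Base area = pi*r^2 = pi*8.05^2 = 203.58306 m^2
Volume = 203.58306 * 3.7 = 753.257 m^3

753.257 m^3


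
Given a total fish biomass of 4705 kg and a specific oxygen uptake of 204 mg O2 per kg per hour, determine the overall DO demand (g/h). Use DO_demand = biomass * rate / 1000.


Total O2 consumption (mg/h) = 4705 kg * 204 mg/(kg*h) = 959820 mg/h
Convert to g/h: 959820 / 1000 = 959.82 g/h

959.82 g/h


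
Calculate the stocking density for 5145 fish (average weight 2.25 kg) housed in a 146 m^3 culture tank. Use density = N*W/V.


Total biomass = 5145 fish * 2.25 kg = 11576.25 kg
Density = total biomass / volume = 11576.25 / 146 = 79.2894 kg/m^3

79.2894 kg/m^3


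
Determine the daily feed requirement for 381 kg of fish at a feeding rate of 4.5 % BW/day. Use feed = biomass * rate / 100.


Feeding rate fraction = 4.5% / 100 = 0.045
Daily feed = 381 kg * 0.045 = 17.145 kg/day

17.145 kg/day


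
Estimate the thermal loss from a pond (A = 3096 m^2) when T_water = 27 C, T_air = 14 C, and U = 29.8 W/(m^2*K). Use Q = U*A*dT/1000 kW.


Temperature difference dT = 27 - 14 = 13 K
Heat loss (W) = U * A * dT = 29.8 * 3096 * 13 = 1199390.4 W
Convert to kW: 1199390.4 / 1000 = 1199.3904 kW

1199.3904 kW


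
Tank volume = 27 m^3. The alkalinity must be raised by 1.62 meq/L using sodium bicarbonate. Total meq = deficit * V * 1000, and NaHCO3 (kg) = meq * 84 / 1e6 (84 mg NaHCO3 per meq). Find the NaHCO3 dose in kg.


Tank volume in L = 27 m^3 * 1000 = 27000 L
Total meq required = 1.62 meq/L * 27000 L = 43740 meq
NaHCO3 mass = 43740 meq * 84 mg/meq / 1e6 = 3.67416 kg

3.67416 kg


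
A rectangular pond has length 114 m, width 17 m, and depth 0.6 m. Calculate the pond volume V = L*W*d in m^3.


Base area = L * W = 114 * 17 = 1938 m^2
Volume = area * depth = 1938 * 0.6 = 1162.8 m^3

1162.8 m^3


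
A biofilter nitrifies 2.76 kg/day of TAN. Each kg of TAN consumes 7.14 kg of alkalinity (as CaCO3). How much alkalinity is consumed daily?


Alkalinity factor: 7.14 kg CaCO3 consumed per kg TAN nitrified
alk = 2.76 kg TAN * 7.14 = 19.7064 kg CaCO3/day

19.7064 kg CaCO3/day


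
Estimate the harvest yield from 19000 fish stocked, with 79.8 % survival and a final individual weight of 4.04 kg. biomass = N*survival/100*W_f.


Survivors = 19000 * 79.8/100 = 15162 fish
Harvest biomass = survivors * W_f = 15162 * 4.04 = 61254.48 kg

61254.48 kg


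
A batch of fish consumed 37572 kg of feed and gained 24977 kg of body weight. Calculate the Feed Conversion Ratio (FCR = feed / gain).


FCR = feed consumed / weight gained
FCR = 37572 kg / 24977 kg = 1.50426

1.50426


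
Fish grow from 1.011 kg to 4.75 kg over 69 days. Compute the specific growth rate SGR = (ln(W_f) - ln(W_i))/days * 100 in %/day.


ln(W_f) = ln(4.75) = 1.5581446
ln(W_i) = ln(1.011) = 0.01093994
ln(W_f) - ln(W_i) = 1.5581446 - 0.01093994 = 1.5472047
SGR = 1.5472047 / 69 * 100 = 2.24233 %/day

2.24233 %/day


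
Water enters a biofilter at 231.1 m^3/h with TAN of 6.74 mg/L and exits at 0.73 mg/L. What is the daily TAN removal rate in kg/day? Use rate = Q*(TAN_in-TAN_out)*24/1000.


Concentration drop: TAN_in - TAN_out = 6.74 - 0.73 = 6.01 mg/L
Hourly TAN removed = Q * dTAN = 231.1 m^3/h * 6.01 mg/L = 1388.911 g/h  (m^3/h * mg/L = g/h)
Daily TAN removed = 1388.911 * 24 = 33333.864 g/day
Convert to kg/day: 33333.864 / 1000 = 33.333864 kg/day

33.333864 kg/day


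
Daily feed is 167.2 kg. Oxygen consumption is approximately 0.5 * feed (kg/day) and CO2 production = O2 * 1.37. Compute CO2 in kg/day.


O2 = 167.2 * 0.5 = 83.6
CO2 = 83.6 * 1.37 = 114.532

114.532 kg/day


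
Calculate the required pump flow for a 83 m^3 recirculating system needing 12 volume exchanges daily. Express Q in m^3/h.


Daily recirculation volume = 83 m^3 * 12 = 996 m^3/day
Flow rate Q = daily volume / 24 h = 996 / 24 = 41.5 m^3/h

41.5 m^3/h


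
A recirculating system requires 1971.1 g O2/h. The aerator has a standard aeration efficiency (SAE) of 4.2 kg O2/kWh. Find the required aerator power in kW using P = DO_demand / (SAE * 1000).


SAE in g O2/kWh = 4.2 * 1000 = 4200 g/kWh
P = DO_demand / SAE_g = 1971.1 / 4200 = 0.46931 kW

0.46931 kW


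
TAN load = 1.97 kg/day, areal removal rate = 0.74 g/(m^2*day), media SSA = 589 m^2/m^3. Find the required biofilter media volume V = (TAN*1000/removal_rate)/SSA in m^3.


A = 1.97*1000 / 0.74 = 2662.1622 m^2
V = 2662.1622 / 589 = 4.5198

4.5198 m^3


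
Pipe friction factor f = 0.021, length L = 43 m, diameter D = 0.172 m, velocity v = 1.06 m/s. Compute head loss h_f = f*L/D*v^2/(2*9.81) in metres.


v^2 = 1.06^2 = 1.1236 m^2/s^2
L/D = 43/0.172 = 250
h_f = f*(L/D)*v^2/(2g) = 0.021 * 250 * 1.1236 / 19.62 = 0.300657 m

0.300657 m


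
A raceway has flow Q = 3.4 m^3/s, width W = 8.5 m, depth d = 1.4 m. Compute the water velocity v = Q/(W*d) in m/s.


Cross-sectional area = W * d = 8.5 * 1.4 = 11.9 m^2
Velocity = Q / A = 3.4 / 11.9 = 0.285714 m/s

0.285714 m/s


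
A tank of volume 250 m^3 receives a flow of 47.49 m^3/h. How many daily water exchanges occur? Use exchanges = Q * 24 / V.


Daily flow volume = 47.49 m^3/h * 24 h = 1139.76 m^3/day
Exchanges = daily flow / tank volume = 1139.76 / 250 = 4.55904 exchanges/day

4.55904 exchanges/day


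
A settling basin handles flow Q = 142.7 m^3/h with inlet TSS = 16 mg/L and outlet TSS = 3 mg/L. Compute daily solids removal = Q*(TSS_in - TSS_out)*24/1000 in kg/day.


Concentration drop: TSS_in - TSS_out = 16 - 3 = 13 mg/L
Hourly solids removed = Q * dTSS = 142.7 m^3/h * 13 mg/L = 1855.1 g/h  (m^3/h * mg/L = g/h)
Daily solids removed = 1855.1 * 24 = 44522.4 g/day
Convert g to kg: 44522.4 / 1000 = 44.5224 kg/day

44.5224 kg/day


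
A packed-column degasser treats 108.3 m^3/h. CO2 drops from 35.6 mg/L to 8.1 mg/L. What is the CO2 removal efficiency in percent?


CO2_out / CO2_in = 8.1 / 35.6 = 0.22752809
Fraction remaining = 0.22752809
efficiency = (1 - 0.22752809) * 100 = 77.2472 %

77.2472 %


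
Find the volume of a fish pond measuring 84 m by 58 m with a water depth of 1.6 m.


Base area = L * W = 84 * 58 = 4872 m^2
Volume = area * depth = 4872 * 1.6 = 7795.2 m^3

7795.2 m^3


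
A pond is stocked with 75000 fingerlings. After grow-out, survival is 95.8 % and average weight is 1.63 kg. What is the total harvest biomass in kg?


Survivors = 75000 * 95.8/100 = 71850 fish
Harvest biomass = survivors * W_f = 71850 * 1.63 = 117115.5 kg

117115.5 kg


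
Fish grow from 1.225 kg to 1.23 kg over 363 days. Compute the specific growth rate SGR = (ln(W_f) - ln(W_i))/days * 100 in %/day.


ln(W_f) = ln(1.23) = 0.20701417
ln(W_i) = ln(1.225) = 0.20294084
ln(W_f) - ln(W_i) = 0.20701417 - 0.20294084 = 0.00407333
SGR = 0.00407333 / 363 * 100 = 0.00112213 %/day

0.00112213 %/day


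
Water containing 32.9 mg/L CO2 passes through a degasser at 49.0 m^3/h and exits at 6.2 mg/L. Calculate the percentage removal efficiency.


CO2_out / CO2_in = 6.2 / 32.9 = 0.18844985
Fraction remaining = 0.18844985
efficiency = (1 - 0.18844985) * 100 = 81.155 %

81.155 %


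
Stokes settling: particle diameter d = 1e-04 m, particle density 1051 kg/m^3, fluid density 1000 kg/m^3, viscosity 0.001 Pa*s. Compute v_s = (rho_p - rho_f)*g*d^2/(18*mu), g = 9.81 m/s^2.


Density difference: rho_p - rho_f = 1051 - 1000 = 51 kg/m^3
d^2 = (1e-04)^2 = 1e-08 m^2
Numerator = (rho_p - rho_f) * g * d^2 = 51 * 9.81 * 1e-08 = 5.0031e-06
Denominator = 18 * mu = 18 * 0.001 = 0.018
v_s = 5.0031e-06 / 0.018 = 2.7795e-04 m/s
Check: Re = rho_f * v_s * d / mu = 1000 * 2.7795e-04 * 1e-04 / 0.001 = 0.0278 < 1, so Stokes' law applies.

2.7795e-04 m/s


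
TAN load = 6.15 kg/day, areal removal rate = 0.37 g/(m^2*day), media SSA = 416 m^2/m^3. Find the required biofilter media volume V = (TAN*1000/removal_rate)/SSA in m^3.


A = 6.15*1000 / 0.37 = 16621.622 m^2
V = 16621.622 / 416 = 39.9558

39.9558 m^3


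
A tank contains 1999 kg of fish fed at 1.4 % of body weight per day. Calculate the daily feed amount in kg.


Feeding rate fraction = 1.4% / 100 = 0.014
Daily feed = 1999 kg * 0.014 = 27.986 kg/day

27.986 kg/day


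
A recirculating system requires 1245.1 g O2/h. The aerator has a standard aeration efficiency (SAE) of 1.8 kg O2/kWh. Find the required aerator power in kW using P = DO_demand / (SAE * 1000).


SAE in g O2/kWh = 1.8 * 1000 = 1800 g/kWh
P = DO_demand / SAE_g = 1245.1 / 1800 = 0.691722 kW

0.691722 kW


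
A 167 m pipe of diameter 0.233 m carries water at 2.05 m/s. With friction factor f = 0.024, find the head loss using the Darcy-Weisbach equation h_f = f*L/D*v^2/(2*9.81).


v^2 = 2.05^2 = 4.2025 m^2/s^2
L/D = 167/0.233 = 716.7382
h_f = f*(L/D)*v^2/(2g) = 0.024 * 716.7382 * 4.2025 / 19.62 = 3.68452 m

3.68452 m


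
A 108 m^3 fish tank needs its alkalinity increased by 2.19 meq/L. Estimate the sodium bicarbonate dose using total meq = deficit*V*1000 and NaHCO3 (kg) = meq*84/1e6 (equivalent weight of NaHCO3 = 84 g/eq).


Tank volume in L = 108 m^3 * 1000 = 108000 L
Total meq required = 2.19 meq/L * 108000 L = 236520 meq
NaHCO3 mass = 236520 meq * 84 mg/meq / 1e6 = 19.8677 kg

19.8677 kg


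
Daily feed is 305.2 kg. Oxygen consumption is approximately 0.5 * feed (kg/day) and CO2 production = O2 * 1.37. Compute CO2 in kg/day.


O2 = 305.2 * 0.5 = 152.6
CO2 = 152.6 * 1.37 = 209.062

209.062 kg/day


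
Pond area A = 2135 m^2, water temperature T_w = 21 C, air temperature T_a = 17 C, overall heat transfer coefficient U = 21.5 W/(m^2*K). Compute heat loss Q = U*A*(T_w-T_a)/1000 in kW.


Temperature difference dT = 21 - 17 = 4 K
Heat loss (W) = U * A * dT = 21.5 * 2135 * 4 = 183610 W
Convert to kW: 183610 / 1000 = 183.61 kW

183.61 kW


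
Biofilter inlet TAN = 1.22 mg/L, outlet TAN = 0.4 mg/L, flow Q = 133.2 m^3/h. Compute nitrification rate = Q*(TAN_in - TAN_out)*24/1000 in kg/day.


Concentration drop: TAN_in - TAN_out = 1.22 - 0.4 = 0.82 mg/L
Hourly TAN removed = Q * dTAN = 133.2 m^3/h * 0.82 mg/L = 109.224 g/h  (m^3/h * mg/L = g/h)
Daily TAN removed = 109.224 * 24 = 2621.376 g/day
Convert to kg/day: 2621.376 / 1000 = 2.621376 kg/day

2.621376 kg/day


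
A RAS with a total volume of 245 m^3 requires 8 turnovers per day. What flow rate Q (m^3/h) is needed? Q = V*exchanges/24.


Daily recirculation volume = 245 m^3 * 8 = 1960 m^3/day
Flow rate Q = daily volume / 24 h = 1960 / 24 = 81.6667 m^3/h

81.6667 m^3/h


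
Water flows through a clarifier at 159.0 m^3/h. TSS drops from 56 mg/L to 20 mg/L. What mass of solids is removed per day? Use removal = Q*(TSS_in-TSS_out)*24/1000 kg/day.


Concentration drop: TSS_in - TSS_out = 56 - 20 = 36 mg/L
Hourly solids removed = Q * dTSS = 159.0 m^3/h * 36 mg/L = 5724 g/h  (m^3/h * mg/L = g/h)
Daily solids removed = 5724 * 24 = 137376 g/day
Convert g to kg: 137376 / 1000 = 137.376 kg/day

137.376 kg/day


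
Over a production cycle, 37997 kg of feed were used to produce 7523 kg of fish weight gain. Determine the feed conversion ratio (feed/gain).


FCR = feed consumed / weight gained
FCR = 37997 kg / 7523 kg = 5.05078

5.05078


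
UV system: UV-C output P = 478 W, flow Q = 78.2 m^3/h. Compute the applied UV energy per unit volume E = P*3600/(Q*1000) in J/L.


Energy delivered per hour = 478 W * 3600 s = 1720800 J/h
Volume treated per hour = 78.2 m^3/h * 1000 = 78200 L/h
dose = 1720800 / 78200 = 22.0051 J/L

22.0051 J/L


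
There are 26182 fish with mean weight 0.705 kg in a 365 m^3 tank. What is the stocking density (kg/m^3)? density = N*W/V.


Total biomass = 26182 fish * 0.705 kg = 18458.31 kg
Density = total biomass / volume = 18458.31 / 365 = 50.5707 kg/m^3

50.5707 kg/m^3


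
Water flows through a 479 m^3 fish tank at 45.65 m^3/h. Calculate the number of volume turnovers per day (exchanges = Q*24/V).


Daily flow volume = 45.65 m^3/h * 24 h = 1095.6 m^3/day
Exchanges = daily flow / tank volume = 1095.6 / 479 = 2.28727 exchanges/day

2.28727 exchanges/day


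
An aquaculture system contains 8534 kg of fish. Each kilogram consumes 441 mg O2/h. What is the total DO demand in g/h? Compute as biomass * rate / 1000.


Total O2 consumption (mg/h) = 8534 kg * 441 mg/(kg*h) = 3763494 mg/h
Convert to g/h: 3763494 / 1000 = 3763.494 g/h

3763.494 g/h


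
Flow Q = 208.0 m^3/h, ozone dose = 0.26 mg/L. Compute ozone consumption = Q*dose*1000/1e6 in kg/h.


O3 demand (mg/h) = Q * dose * 1000 = 208.0 * 0.26 * 1000 = 54080 mg/h
Convert mg to kg: 54080 / 1e6 = 0.05408 kg/h

0.05408 kg/h


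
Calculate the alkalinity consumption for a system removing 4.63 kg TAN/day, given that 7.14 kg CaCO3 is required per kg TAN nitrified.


Alkalinity factor: 7.14 kg CaCO3 consumed per kg TAN nitrified
alk = 4.63 kg TAN * 7.14 = 33.0582 kg CaCO3/day

33.0582 kg CaCO3/day


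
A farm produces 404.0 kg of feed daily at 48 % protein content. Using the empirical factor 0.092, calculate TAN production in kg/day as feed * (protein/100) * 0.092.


Protein in feed = 404.0 * 48/100 = 193.92 kg/day
TAN = protein * 0.092 = 193.92 * 0.092 = 17.84064 kg/day

17.84064 kg/day


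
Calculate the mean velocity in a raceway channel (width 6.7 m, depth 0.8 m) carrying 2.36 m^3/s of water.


Cross-sectional area = W * d = 6.7 * 0.8 = 5.36 m^2
Velocity = Q / A = 2.36 / 5.36 = 0.440299 m/s

0.440299 m/s


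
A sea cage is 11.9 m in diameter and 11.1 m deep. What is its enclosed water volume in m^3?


r = d/2 = 11.9/2 = 5.95 m
Base area = pi*r^2 = pi*5.95^2 = 111.22023 m^2
Volume = 111.22023 * 11.1 = 1234.54 m^3

1234.54 m^3


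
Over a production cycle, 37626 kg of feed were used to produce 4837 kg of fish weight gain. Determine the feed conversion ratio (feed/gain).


FCR = feed consumed / weight gained
FCR = 37626 kg / 4837 kg = 7.77879

7.77879


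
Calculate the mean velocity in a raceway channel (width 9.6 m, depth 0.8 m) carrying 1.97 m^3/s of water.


Cross-sectional area = W * d = 9.6 * 0.8 = 7.68 m^2
Velocity = Q / A = 1.97 / 7.68 = 0.25651 m/s

0.25651 m/s


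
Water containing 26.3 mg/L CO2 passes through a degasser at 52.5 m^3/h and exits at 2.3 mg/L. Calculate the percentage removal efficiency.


CO2_out / CO2_in = 2.3 / 26.3 = 0.087452471
Fraction remaining = 0.087452471
efficiency = (1 - 0.087452471) * 100 = 91.2548 %

91.2548 %


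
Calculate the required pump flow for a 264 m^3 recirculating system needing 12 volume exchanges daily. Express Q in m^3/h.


Daily recirculation volume = 264 m^3 * 12 = 3168 m^3/day
Flow rate Q = daily volume / 24 h = 3168 / 24 = 132 m^3/h

132 m^3/h


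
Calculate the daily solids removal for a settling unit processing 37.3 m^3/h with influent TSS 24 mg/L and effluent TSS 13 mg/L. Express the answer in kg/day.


Concentration drop: TSS_in - TSS_out = 24 - 13 = 11 mg/L
Hourly solids removed = Q * dTSS = 37.3 m^3/h * 11 mg/L = 410.3 g/h  (m^3/h * mg/L = g/h)
Daily solids removed = 410.3 * 24 = 9847.2 g/day
Convert g to kg: 9847.2 / 1000 = 9.8472 kg/day

9.8472 kg/day


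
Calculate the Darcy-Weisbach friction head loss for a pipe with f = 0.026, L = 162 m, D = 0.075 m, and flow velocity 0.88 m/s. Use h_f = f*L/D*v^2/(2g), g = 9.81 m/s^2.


v^2 = 0.88^2 = 0.7744 m^2/s^2
L/D = 162/0.075 = 2160
h_f = f*(L/D)*v^2/(2g) = 0.026 * 2160 * 0.7744 / 19.62 = 2.21663 m

2.21663 m


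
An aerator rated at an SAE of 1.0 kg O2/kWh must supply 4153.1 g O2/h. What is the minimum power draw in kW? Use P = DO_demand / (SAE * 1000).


SAE in g O2/kWh = 1.0 * 1000 = 1000 g/kWh
P = DO_demand / SAE_g = 4153.1 / 1000 = 4.1531 kW

4.1531 kW


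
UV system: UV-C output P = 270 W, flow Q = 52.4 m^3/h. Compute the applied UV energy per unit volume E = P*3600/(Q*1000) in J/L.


Energy delivered per hour = 270 W * 3600 s = 972000 J/h
Volume treated per hour = 52.4 m^3/h * 1000 = 52400 L/h
dose = 972000 / 52400 = 18.5496 J/L

18.5496 J/L


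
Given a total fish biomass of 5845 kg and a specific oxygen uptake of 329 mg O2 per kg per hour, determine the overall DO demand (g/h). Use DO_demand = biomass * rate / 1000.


Total O2 consumption (mg/h) = 5845 kg * 329 mg/(kg*h) = 1923005 mg/h
Convert to g/h: 1923005 / 1000 = 1923.005 g/h

1923.005 g/h


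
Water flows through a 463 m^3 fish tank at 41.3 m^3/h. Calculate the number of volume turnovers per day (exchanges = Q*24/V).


Daily flow volume = 41.3 m^3/h * 24 h = 991.2 m^3/day
Exchanges = daily flow / tank volume = 991.2 / 463 = 2.14082 exchanges/day

2.14082 exchanges/day


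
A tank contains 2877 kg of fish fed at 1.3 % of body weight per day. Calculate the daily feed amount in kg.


Feeding rate fraction = 1.3% / 100 = 0.013
Daily feed = 2877 kg * 0.013 = 37.401 kg/day

37.401 kg/day


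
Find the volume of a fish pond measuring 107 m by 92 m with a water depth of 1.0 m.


Base area = L * W = 107 * 92 = 9844 m^2
Volume = area * depth = 9844 * 1.0 = 9844 m^3

9844 m^3


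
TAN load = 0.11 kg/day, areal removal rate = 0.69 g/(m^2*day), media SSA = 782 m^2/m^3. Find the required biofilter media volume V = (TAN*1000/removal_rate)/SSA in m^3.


A = 0.11*1000 / 0.69 = 159.42029 m^2
V = 159.42029 / 782 = 0.203862

0.203862 m^3


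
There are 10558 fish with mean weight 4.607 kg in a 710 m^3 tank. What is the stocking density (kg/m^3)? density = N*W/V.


Total biomass = 10558 fish * 4.607 kg = 48640.706 kg
Density = total biomass / volume = 48640.706 / 710 = 68.508 kg/m^3

68.508 kg/m^3


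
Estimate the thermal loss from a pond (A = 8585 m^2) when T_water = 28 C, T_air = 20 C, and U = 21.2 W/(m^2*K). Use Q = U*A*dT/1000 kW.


Temperature difference dT = 28 - 20 = 8 K
Heat loss (W) = U * A * dT = 21.2 * 8585 * 8 = 1456016 W
Convert to kW: 1456016 / 1000 = 1456.016 kW

1456.016 kW


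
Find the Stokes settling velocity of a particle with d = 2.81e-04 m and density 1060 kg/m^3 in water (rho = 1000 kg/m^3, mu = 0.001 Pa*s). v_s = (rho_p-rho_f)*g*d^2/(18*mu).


Density difference: rho_p - rho_f = 1060 - 1000 = 60 kg/m^3
d^2 = (2.81e-04)^2 = 7.8961e-08 m^2
Numerator = (rho_p - rho_f) * g * d^2 = 60 * 9.81 * 7.8961e-08 = 4.6476445e-05
Denominator = 18 * mu = 18 * 0.001 = 0.018
v_s = 4.6476445e-05 / 0.018 = 0.00258202 m/s
Check: Re = rho_f * v_s * d / mu = 1000 * 0.00258202 * 2.81e-04 / 0.001 = 0.726 < 1, so Stokes' law applies.

0.00258202 m/s


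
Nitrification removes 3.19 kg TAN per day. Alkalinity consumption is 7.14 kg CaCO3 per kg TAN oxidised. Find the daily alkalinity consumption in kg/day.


Alkalinity factor: 7.14 kg CaCO3 consumed per kg TAN nitrified
alk = 3.19 kg TAN * 7.14 = 22.7766 kg CaCO3/day

22.7766 kg CaCO3/day


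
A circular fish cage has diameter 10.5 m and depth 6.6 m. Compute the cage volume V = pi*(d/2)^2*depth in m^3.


r = d/2 = 10.5/2 = 5.25 m
Base area = pi*r^2 = pi*5.25^2 = 86.590148 m^2
Volume = 86.590148 * 6.6 = 571.495 m^3

571.495 m^3


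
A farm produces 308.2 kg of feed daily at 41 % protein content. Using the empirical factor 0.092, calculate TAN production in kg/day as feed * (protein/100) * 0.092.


Protein in feed = 308.2 * 41/100 = 126.362 kg/day
TAN = protein * 0.092 = 126.362 * 0.092 = 11.625304 kg/day

11.625304 kg/day


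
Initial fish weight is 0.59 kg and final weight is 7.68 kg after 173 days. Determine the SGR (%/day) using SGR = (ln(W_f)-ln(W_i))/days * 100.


ln(W_f) = ln(7.68) = 2.0386195
ln(W_i) = ln(0.59) = -0.52763274
ln(W_f) - ln(W_i) = 2.0386195 - -0.52763274 = 2.5662522
SGR = 2.5662522 / 173 * 100 = 1.48338 %/day

1.48338 %/day


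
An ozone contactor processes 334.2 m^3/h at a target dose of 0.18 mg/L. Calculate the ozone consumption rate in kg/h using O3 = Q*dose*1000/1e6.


O3 demand (mg/h) = Q * dose * 1000 = 334.2 * 0.18 * 1000 = 60156 mg/h
Convert mg to kg: 60156 / 1e6 = 0.060156 kg/h

0.060156 kg/h


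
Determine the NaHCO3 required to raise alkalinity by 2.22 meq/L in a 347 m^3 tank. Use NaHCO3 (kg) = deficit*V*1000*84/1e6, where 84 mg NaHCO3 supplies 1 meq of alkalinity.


Tank volume in L = 347 m^3 * 1000 = 347000 L
Total meq required = 2.22 meq/L * 347000 L = 770340 meq
NaHCO3 mass = 770340 meq * 84 mg/meq / 1e6 = 64.7086 kg

64.7086 kg


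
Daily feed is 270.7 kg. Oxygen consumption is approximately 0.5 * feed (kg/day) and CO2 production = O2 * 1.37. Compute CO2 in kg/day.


O2 = 270.7 * 0.5 = 135.35
CO2 = 135.35 * 1.37 = 185.4295

185.4295 kg/day


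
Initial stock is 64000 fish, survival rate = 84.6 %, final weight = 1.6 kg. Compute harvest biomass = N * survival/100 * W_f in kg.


Survivors = 64000 * 84.6/100 = 54144 fish
Harvest biomass = survivors * W_f = 54144 * 1.6 = 86630.4 kg

86630.4 kg


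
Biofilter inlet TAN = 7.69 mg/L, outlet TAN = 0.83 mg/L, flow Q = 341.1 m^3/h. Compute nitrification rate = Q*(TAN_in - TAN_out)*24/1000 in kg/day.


Concentration drop: TAN_in - TAN_out = 7.69 - 0.83 = 6.86 mg/L
Hourly TAN removed = Q * dTAN = 341.1 m^3/h * 6.86 mg/L = 2339.946 g/h  (m^3/h * mg/L = g/h)
Daily TAN removed = 2339.946 * 24 = 56158.704 g/day
Convert to kg/day: 56158.704 / 1000 = 56.158704 kg/day

56.158704 kg/day


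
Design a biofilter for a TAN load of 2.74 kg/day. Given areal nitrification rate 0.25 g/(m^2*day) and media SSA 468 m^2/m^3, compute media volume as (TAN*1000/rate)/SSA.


A = 2.74*1000 / 0.25 = 10960 m^2
V = 10960 / 468 = 23.4188

23.4188 m^3


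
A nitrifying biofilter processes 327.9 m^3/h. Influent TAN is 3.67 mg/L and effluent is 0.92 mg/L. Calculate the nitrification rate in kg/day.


Concentration drop: TAN_in - TAN_out = 3.67 - 0.92 = 2.75 mg/L
Hourly TAN removed = Q * dTAN = 327.9 m^3/h * 2.75 mg/L = 901.725 g/h  (m^3/h * mg/L = g/h)
Daily TAN removed = 901.725 * 24 = 21641.4 g/day
Convert to kg/day: 21641.4 / 1000 = 21.6414 kg/day

21.6414 kg/day


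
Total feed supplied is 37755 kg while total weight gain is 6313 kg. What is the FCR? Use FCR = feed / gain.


FCR = feed consumed / weight gained
FCR = 37755 kg / 6313 kg = 5.98052

5.98052


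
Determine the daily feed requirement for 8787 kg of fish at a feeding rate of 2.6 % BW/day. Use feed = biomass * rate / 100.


Feeding rate fraction = 2.6% / 100 = 0.026
Daily feed = 8787 kg * 0.026 = 228.462 kg/day

228.462 kg/day


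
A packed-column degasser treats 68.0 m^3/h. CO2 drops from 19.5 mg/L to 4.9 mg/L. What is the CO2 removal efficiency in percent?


CO2_out / CO2_in = 4.9 / 19.5 = 0.25128205
Fraction remaining = 0.25128205
efficiency = (1 - 0.25128205) * 100 = 74.8718 %

74.8718 %


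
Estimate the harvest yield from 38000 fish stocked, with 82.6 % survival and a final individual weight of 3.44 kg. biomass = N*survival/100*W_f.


Survivors = 38000 * 82.6/100 = 31388 fish
Harvest biomass = survivors * W_f = 31388 * 3.44 = 107974.72 kg

107974.72 kg


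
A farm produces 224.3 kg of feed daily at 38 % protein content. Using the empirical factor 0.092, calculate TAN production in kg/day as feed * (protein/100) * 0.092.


Protein in feed = 224.3 * 38/100 = 85.234 kg/day
TAN = protein * 0.092 = 85.234 * 0.092 = 7.841528 kg/day

7.841528 kg/day


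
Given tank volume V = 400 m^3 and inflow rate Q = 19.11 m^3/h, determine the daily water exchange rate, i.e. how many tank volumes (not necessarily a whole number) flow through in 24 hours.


Daily flow volume = 19.11 m^3/h * 24 h = 458.64 m^3/day
Exchanges = daily flow / tank volume = 458.64 / 400 = 1.1466 exchanges/day

1.1466 exchanges/day


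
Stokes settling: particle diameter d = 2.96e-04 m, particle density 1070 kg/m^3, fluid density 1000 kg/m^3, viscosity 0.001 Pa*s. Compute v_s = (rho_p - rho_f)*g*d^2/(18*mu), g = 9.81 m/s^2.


Density difference: rho_p - rho_f = 1070 - 1000 = 70 kg/m^3
d^2 = (2.96e-04)^2 = 8.7616e-08 m^2
Numerator = (rho_p - rho_f) * g * d^2 = 70 * 9.81 * 8.7616e-08 = 6.0165907e-05
Denominator = 18 * mu = 18 * 0.001 = 0.018
v_s = 6.0165907e-05 / 0.018 = 0.00334255 m/s
Check: Re = rho_f * v_s * d / mu = 1000 * 0.00334255 * 2.96e-04 / 0.001 = 0.989 < 1, so Stokes' law applies.

0.00334255 m/s


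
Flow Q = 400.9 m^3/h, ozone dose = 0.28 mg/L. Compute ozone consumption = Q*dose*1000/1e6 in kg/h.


O3 demand (mg/h) = Q * dose * 1000 = 400.9 * 0.28 * 1000 = 112252 mg/h
Convert mg to kg: 112252 / 1e6 = 0.112252 kg/h

0.112252 kg/h


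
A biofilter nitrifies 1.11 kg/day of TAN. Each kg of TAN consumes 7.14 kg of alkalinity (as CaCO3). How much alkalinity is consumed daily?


Alkalinity factor: 7.14 kg CaCO3 consumed per kg TAN nitrified
alk = 1.11 kg TAN * 7.14 = 7.9254 kg CaCO3/day

7.9254 kg CaCO3/day


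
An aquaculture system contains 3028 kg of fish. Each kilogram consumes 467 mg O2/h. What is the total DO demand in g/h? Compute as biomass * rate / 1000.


Total O2 consumption (mg/h) = 3028 kg * 467 mg/(kg*h) = 1414076 mg/h
Convert to g/h: 1414076 / 1000 = 1414.076 g/h

1414.076 g/h


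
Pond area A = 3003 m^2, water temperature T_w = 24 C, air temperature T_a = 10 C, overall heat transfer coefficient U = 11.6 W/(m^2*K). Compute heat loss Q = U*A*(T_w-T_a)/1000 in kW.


Temperature difference dT = 24 - 10 = 14 K
Heat loss (W) = U * A * dT = 11.6 * 3003 * 14 = 487687.2 W
Convert to kW: 487687.2 / 1000 = 487.6872 kW

487.6872 kW


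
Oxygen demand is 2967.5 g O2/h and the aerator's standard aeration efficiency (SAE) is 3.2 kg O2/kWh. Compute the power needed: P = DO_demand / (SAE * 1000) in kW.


SAE in g O2/kWh = 3.2 * 1000 = 3200 g/kWh
P = DO_demand / SAE_g = 2967.5 / 3200 = 0.927344 kW

0.927344 kW


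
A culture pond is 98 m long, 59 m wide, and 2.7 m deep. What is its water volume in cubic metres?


Base area = L * W = 98 * 59 = 5782 m^2
Volume = area * depth = 5782 * 2.7 = 15611.4 m^3

15611.4 m^3


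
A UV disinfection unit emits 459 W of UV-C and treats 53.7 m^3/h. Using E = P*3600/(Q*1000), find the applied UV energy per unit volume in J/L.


Energy delivered per hour = 459 W * 3600 s = 1652400 J/h
Volume treated per hour = 53.7 m^3/h * 1000 = 53700 L/h
dose = 1652400 / 53700 = 30.7709 J/L

30.7709 J/L


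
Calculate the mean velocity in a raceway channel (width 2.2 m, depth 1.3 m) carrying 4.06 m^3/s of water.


Cross-sectional area = W * d = 2.2 * 1.3 = 2.86 m^2
Velocity = Q / A = 4.06 / 2.86 = 1.41958 m/s

1.41958 m/s


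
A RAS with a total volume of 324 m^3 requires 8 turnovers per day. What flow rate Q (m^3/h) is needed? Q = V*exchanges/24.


Daily recirculation volume = 324 m^3 * 8 = 2592 m^3/day
Flow rate Q = daily volume / 24 h = 2592 / 24 = 108 m^3/h

108 m^3/h


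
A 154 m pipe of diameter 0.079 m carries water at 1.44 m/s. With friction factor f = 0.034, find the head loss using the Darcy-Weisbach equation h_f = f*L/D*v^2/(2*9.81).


v^2 = 1.44^2 = 2.0736 m^2/s^2
L/D = 154/0.079 = 1949.3671
h_f = f*(L/D)*v^2/(2g) = 0.034 * 1949.3671 * 2.0736 / 19.62 = 7.00485 m

7.00485 m


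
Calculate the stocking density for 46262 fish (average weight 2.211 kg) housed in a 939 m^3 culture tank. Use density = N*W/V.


Total biomass = 46262 fish * 2.211 kg = 102285.282 kg
Density = total biomass / volume = 102285.282 / 939 = 108.93 kg/m^3

108.93 kg/m^3


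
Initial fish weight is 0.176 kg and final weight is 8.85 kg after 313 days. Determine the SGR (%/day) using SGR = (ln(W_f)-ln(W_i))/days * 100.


ln(W_f) = ln(8.85) = 2.1804175
ln(W_i) = ln(0.176) = -1.7372713
ln(W_f) - ln(W_i) = 2.1804175 - -1.7372713 = 3.9176888
SGR = 3.9176888 / 313 * 100 = 1.25166 %/day

1.25166 %/day


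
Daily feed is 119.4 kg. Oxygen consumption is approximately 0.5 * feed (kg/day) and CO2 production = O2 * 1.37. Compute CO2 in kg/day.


O2 = 119.4 * 0.5 = 59.7
CO2 = 59.7 * 1.37 = 81.789

81.789 kg/day


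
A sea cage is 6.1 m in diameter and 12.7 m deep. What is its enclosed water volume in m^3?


r = d/2 = 6.1/2 = 3.05 m
Base area = pi*r^2 = pi*3.05^2 = 29.224666 m^2
Volume = 29.224666 * 12.7 = 371.153 m^3

371.153 m^3


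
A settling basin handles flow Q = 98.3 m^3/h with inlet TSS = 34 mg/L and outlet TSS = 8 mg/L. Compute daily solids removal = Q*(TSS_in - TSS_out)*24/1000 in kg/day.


Concentration drop: TSS_in - TSS_out = 34 - 8 = 26 mg/L
Hourly solids removed = Q * dTSS = 98.3 m^3/h * 26 mg/L = 2555.8 g/h  (m^3/h * mg/L = g/h)
Daily solids removed = 2555.8 * 24 = 61339.2 g/day
Convert g to kg: 61339.2 / 1000 = 61.3392 kg/day

61.3392 kg/day


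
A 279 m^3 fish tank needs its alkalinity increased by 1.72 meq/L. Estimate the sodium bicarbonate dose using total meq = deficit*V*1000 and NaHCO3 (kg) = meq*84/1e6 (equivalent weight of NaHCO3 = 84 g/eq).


Tank volume in L = 279 m^3 * 1000 = 279000 L
Total meq required = 1.72 meq/L * 279000 L = 479880 meq
NaHCO3 mass = 479880 meq * 84 mg/meq / 1e6 = 40.3099 kg

40.3099 kg


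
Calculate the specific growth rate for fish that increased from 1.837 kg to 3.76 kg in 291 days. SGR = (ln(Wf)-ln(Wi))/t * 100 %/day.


ln(W_f) = ln(3.76) = 1.324419
ln(W_i) = ln(1.837) = 0.60813381
ln(W_f) - ln(W_i) = 1.324419 - 0.60813381 = 0.71628519
SGR = 0.71628519 / 291 * 100 = 0.246146 %/day

0.246146 %/day


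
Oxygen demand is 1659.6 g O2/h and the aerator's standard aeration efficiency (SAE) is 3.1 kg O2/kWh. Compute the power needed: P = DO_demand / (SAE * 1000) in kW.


SAE in g O2/kWh = 3.1 * 1000 = 3100 g/kWh
P = DO_demand / SAE_g = 1659.6 / 3100 = 0.535355 kW

0.535355 kW


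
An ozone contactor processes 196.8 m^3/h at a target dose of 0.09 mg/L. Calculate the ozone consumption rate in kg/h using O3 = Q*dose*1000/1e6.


O3 demand (mg/h) = Q * dose * 1000 = 196.8 * 0.09 * 1000 = 17712 mg/h
Convert mg to kg: 17712 / 1e6 = 0.017712 kg/h

0.017712 kg/h


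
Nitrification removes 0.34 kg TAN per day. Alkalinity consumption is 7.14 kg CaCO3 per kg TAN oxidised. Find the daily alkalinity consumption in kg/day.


Alkalinity factor: 7.14 kg CaCO3 consumed per kg TAN nitrified
alk = 0.34 kg TAN * 7.14 = 2.4276 kg CaCO3/day

2.4276 kg CaCO3/day


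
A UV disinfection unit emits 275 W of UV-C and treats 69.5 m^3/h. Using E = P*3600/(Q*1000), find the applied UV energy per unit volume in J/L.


Energy delivered per hour = 275 W * 3600 s = 990000 J/h
Volume treated per hour = 69.5 m^3/h * 1000 = 69500 L/h
dose = 990000 / 69500 = 14.2446 J/L

14.2446 J/L


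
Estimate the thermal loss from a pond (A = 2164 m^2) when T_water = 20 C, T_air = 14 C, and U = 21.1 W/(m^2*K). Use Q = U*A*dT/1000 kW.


Temperature difference dT = 20 - 14 = 6 K
Heat loss (W) = U * A * dT = 21.1 * 2164 * 6 = 273962.4 W
Convert to kW: 273962.4 / 1000 = 273.9624 kW

273.9624 kW


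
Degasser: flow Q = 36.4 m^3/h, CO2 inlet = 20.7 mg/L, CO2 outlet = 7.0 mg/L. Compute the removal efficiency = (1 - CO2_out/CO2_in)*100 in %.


CO2_out / CO2_in = 7.0 / 20.7 = 0.33816425
Fraction remaining = 0.33816425
efficiency = (1 - 0.33816425) * 100 = 66.1836 %

66.1836 %


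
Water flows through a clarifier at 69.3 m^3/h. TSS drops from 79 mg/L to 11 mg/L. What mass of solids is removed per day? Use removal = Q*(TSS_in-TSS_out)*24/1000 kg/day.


Concentration drop: TSS_in - TSS_out = 79 - 11 = 68 mg/L
Hourly solids removed = Q * dTSS = 69.3 m^3/h * 68 mg/L = 4712.4 g/h  (m^3/h * mg/L = g/h)
Daily solids removed = 4712.4 * 24 = 113097.6 g/day
Convert g to kg: 113097.6 / 1000 = 113.0976 kg/day

113.0976 kg/day


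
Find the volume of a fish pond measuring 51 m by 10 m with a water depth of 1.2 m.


Base area = L * W = 51 * 10 = 510 m^2
Volume = area * depth = 510 * 1.2 = 612 m^3

612 m^3


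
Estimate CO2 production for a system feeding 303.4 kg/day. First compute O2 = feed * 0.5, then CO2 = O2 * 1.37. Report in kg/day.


O2 = 303.4 * 0.5 = 151.7
CO2 = 151.7 * 1.37 = 207.829

207.829 kg/day


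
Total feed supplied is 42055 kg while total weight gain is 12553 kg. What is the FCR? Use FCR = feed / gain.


FCR = feed consumed / weight gained
FCR = 42055 kg / 12553 kg = 3.3502

3.3502


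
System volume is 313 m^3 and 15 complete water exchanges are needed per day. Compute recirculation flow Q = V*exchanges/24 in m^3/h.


Daily recirculation volume = 313 m^3 * 15 = 4695 m^3/day
Flow rate Q = daily volume / 24 h = 4695 / 24 = 195.625 m^3/h

195.625 m^3/h
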